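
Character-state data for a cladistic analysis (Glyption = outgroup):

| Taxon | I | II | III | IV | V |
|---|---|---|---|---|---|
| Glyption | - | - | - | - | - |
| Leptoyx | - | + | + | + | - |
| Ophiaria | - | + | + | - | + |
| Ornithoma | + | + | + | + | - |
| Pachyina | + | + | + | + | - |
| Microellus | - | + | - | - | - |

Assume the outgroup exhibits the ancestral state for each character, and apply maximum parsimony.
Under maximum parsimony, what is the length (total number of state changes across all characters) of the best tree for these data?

5

The outgroup has state '-' for every character, so '+' is the derived state throughout.
I: derived state '+' in Ornithoma and Pachyina only — synapomorphy for {Ornithoma, Pachyina}.
All ingroup taxa share the derived state '+' for II; it defines the ingroup but does not resolve relationships within it.
III: derived state '+' in Leptoyx, Ophiaria, Ornithoma, and Pachyina only — synapomorphy for {Leptoyx, Ophiaria, Ornithoma, Pachyina}.
IV (derived state '+') is shared by Leptoyx, Ornithoma, and Pachyina — a synapomorphy uniting that clade.
V: derived state '+' in Ophiaria only — an autapomorphy, so it tells us nothing about relationships among taxa.
Most parsimonious ingroup topology: (((Leptoyx,(Ornithoma,Pachyina)),Ophiaria),Microellus).
Changes per character on this tree: I: 1; II: 1; III: 1; IV: 1; V: 1.
Total = 5.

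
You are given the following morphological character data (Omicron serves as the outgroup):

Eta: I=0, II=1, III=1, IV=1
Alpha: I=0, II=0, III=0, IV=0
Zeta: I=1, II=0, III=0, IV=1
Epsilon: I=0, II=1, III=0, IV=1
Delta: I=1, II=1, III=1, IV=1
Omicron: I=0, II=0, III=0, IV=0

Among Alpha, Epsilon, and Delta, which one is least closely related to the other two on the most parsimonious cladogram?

Alpha

The outgroup has state '0' for every character, so '1' is the derived state throughout.
I groups Delta and Zeta, which is incompatible with the clades supported by the remaining characters; treating it as convergent (homoplasy) costs fewer steps than any alternative tree.
II (derived state '1') is shared by Delta, Epsilon, and Eta — a synapomorphy uniting that clade.
III (derived state '1') is shared by Delta and Eta — a synapomorphy uniting that clade.
IV (derived state '1') is shared by Delta, Epsilon, Eta, and Zeta — a synapomorphy uniting that clade.
Most parsimonious ingroup topology: ((Zeta,(Epsilon,(Delta,Eta))),Alpha).
Delta and Epsilon share a more recent common ancestor with each other than either does with Alpha, so Alpha is the least closely related of the three.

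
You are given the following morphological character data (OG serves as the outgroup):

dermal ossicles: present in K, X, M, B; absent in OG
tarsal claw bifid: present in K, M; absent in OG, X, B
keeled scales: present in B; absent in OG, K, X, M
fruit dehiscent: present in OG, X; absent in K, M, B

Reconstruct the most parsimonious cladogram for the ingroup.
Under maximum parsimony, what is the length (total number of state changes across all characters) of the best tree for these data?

4

Character polarity is set by the outgroup: the derived state is whichever differs from the outgroup's state, so for fruit dehiscent the derived state is 'absent', and for the remaining characters it is 'present'.
dermal ossicles (derived state 'present') is shared by all ingroup taxa — unites the whole ingroup.
tarsal claw bifid: derived state 'present' in K and M only — synapomorphy for {K, M}.
keeled scales (derived state 'present') is unique to B (autapomorphy; uninformative for grouping).
fruit dehiscent: derived state 'absent' in B, K, and M only — synapomorphy for {B, K, M}.
Most parsimonious ingroup topology: (((K,M),B),X).
Changes per character on this tree: dermal ossicles: 1; tarsal claw bifid: 1; keeled scales: 1; fruit dehiscent: 1.
Total = 4.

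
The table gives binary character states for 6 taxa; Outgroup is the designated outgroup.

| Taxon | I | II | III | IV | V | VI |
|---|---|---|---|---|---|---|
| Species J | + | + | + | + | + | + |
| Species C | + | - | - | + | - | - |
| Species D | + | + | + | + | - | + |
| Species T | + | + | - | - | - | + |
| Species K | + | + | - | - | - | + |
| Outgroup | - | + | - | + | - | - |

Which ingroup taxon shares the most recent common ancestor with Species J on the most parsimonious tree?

Character polarity is set by the outgroup: the derived state is whichever differs from the outgroup's state, so for II, IV the derived state is '-', and for the remaining characters it is '+'.
I (derived state '+') is shared by all ingroup taxa — unites the whole ingroup.
II: derived state '-' in Species C only — an autapomorphy, so it tells us nothing about relationships among taxa.
Only Species D and Species J show the derived state '+' for III, supporting them as a clade.
IV: derived state '-' in Species K and Species T only — synapomorphy for {Species K, Species T}.
V: derived state '+' in Species J only — an autapomorphy, so it tells us nothing about relationships among taxa.
VI: derived state '+' in Species D, Species J, Species K, and Species T only — synapomorphy for {Species D, Species J, Species K, Species T}.
Most parsimonious ingroup topology: (((Species K,Species T),(Species J,Species D)),Species C).
Species J and Species D form a cherry on this tree, so they are sister taxa.

Species D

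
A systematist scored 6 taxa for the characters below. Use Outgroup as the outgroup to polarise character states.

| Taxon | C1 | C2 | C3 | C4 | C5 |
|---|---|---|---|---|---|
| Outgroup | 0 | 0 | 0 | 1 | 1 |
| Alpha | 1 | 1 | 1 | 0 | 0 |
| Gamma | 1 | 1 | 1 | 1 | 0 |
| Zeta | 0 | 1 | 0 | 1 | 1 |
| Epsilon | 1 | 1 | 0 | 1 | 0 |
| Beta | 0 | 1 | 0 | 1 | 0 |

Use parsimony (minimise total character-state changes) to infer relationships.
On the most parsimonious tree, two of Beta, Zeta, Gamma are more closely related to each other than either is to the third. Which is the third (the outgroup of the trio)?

Character polarity is set by the outgroup: the derived state is whichever differs from the outgroup's state, so for C4, C5 the derived state is '0', and for the remaining characters it is '1'.
C1: derived state '1' in Alpha, Epsilon, and Gamma only — synapomorphy for {Alpha, Epsilon, Gamma}.
C2 (derived state '1') is shared by all ingroup taxa — unites the whole ingroup.
Only Alpha and Gamma show the derived state '1' for C3, supporting them as a clade.
C4 (derived state '0') is unique to Alpha (autapomorphy; uninformative for grouping).
C5 (derived state '0') is shared by Alpha, Beta, Epsilon, and Gamma — a synapomorphy uniting that clade.
Most parsimonious ingroup topology: ((((Alpha,Gamma),Epsilon),Beta),Zeta).
Beta and Gamma share a more recent common ancestor with each other than either does with Zeta, so Zeta is the least closely related of the three.

Zeta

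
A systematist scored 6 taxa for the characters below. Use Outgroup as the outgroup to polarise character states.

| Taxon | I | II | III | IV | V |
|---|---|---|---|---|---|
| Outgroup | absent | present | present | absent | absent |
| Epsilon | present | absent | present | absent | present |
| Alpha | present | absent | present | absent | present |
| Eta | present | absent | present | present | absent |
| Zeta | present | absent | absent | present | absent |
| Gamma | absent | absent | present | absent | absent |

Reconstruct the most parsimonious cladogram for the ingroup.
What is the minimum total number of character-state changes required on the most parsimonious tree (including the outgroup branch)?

Character polarity is set by the outgroup: the derived state is whichever differs from the outgroup's state, so for II, III the derived state is 'absent', and for the remaining characters it is 'present'.
I: derived state 'present' in Alpha, Epsilon, Eta, and Zeta only — synapomorphy for {Alpha, Epsilon, Eta, Zeta}.
All ingroup taxa share the derived state 'absent' for II; it defines the ingroup but does not resolve relationships within it.
III (derived state 'absent') is unique to Zeta (autapomorphy; uninformative for grouping).
Only Eta and Zeta show the derived state 'present' for IV, supporting them as a clade.
V (derived state 'present') is shared by Alpha and Epsilon — a synapomorphy uniting that clade.
Most parsimonious ingroup topology: (((Epsilon,Alpha),(Eta,Zeta)),Gamma).
Changes per character on this tree: I: 1; II: 1; III: 1; IV: 1; V: 1.
Total = 5.

5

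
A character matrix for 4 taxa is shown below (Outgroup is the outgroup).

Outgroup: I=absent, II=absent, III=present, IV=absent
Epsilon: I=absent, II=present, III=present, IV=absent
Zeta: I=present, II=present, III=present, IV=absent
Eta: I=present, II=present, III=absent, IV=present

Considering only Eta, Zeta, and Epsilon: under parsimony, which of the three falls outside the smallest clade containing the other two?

Character polarity is set by the outgroup: the derived state is whichever differs from the outgroup's state, so for III the derived state is 'absent', and for the remaining characters it is 'present'.
I: derived state 'present' in Eta and Zeta only — synapomorphy for {Eta, Zeta}.
All ingroup taxa share the derived state 'present' for II; it defines the ingroup but does not resolve relationships within it.
III (derived state 'absent') is unique to Eta (autapomorphy; uninformative for grouping).
IV (derived state 'present') is unique to Eta (autapomorphy; uninformative for grouping).
Most parsimonious ingroup topology: (Epsilon,(Zeta,Eta)).
Eta and Zeta share a more recent common ancestor with each other than either does with Epsilon, so Epsilon is the least closely related of the three.

Epsilon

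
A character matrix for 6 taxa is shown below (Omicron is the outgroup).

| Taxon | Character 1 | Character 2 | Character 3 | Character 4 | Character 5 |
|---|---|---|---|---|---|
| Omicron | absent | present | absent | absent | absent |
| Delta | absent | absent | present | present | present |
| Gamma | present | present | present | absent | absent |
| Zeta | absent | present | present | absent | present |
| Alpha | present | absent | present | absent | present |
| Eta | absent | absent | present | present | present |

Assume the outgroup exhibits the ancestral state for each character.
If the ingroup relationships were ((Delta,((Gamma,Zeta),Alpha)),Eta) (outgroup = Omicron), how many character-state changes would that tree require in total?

Map each character onto ((Delta,((Gamma,Zeta),Alpha)),Eta) (rooted by Omicron) and count the minimum state changes it requires (Fitch parsimony):
Character 1: 2; Character 2: 2; Character 3: 1; Character 4: 2; Character 5: 2.
Total tree length = 9.

9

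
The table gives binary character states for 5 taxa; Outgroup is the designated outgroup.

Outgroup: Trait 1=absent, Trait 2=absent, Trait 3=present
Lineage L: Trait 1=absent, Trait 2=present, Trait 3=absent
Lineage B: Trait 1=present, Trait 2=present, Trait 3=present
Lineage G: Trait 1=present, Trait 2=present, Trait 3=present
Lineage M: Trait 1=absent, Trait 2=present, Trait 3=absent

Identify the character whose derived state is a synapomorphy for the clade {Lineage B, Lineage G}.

Character polarity is set by the outgroup: the derived state is whichever differs from the outgroup's state, so for Trait 3 the derived state is 'absent', and for the remaining characters it is 'present'.
Trait 1 (derived state 'present') is shared by Lineage B and Lineage G — a synapomorphy uniting that clade.
Trait 2 (derived state 'present') is shared by all ingroup taxa — unites the whole ingroup.
Only Lineage L and Lineage M show the derived state 'absent' for Trait 3, supporting them as a clade.
Most parsimonious ingroup topology: ((Lineage L,Lineage M),(Lineage B,Lineage G)).
The clade {Lineage B, Lineage G} is supported by Trait 1: its derived state 'present' occurs in exactly those taxa and in no other taxon (including the outgroup).

Trait 1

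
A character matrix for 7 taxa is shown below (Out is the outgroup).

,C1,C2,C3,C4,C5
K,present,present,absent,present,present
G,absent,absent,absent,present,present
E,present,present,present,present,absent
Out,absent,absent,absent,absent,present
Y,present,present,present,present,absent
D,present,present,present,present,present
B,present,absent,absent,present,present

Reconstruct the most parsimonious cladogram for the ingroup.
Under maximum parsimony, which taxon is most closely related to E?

Character polarity is set by the outgroup: the derived state is whichever differs from the outgroup's state, so for C5 the derived state is 'absent', and for the remaining characters it is 'present'.
C1: derived state 'present' in B, D, E, K, and Y only — synapomorphy for {B, D, E, K, Y}.
Only D, E, K, and Y show the derived state 'present' for C2, supporting them as a clade.
Only D, E, and Y show the derived state 'present' for C3, supporting them as a clade.
All ingroup taxa share the derived state 'present' for C4; it defines the ingroup but does not resolve relationships within it.
C5: derived state 'absent' in E and Y only — synapomorphy for {E, Y}.
Most parsimonious ingroup topology: (((((E,Y),D),K),B),G).
E and Y form a cherry on this tree, so they are sister taxa.

Y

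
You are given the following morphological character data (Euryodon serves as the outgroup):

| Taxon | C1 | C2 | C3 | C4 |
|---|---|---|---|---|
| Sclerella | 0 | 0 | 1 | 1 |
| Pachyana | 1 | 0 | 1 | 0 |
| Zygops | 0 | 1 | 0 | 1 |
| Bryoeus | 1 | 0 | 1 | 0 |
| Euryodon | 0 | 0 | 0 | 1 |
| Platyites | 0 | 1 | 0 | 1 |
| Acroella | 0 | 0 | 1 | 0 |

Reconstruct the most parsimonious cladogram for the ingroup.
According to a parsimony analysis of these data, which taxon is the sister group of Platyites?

Zygops

Character polarity is set by the outgroup: the derived state is whichever differs from the outgroup's state, so for C4 the derived state is '0', and for the remaining characters it is '1'.
C1: derived state '1' in Bryoeus and Pachyana only — synapomorphy for {Bryoeus, Pachyana}.
C2: derived state '1' in Platyites and Zygops only — synapomorphy for {Platyites, Zygops}.
Only Acroella, Bryoeus, Pachyana, and Sclerella show the derived state '1' for C3, supporting them as a clade.
C4 (derived state '0') is shared by Acroella, Bryoeus, and Pachyana — a synapomorphy uniting that clade.
Most parsimonious ingroup topology: (((Acroella,(Bryoeus,Pachyana)),Sclerella),(Zygops,Platyites)).
Platyites and Zygops form a cherry on this tree, so they are sister taxa.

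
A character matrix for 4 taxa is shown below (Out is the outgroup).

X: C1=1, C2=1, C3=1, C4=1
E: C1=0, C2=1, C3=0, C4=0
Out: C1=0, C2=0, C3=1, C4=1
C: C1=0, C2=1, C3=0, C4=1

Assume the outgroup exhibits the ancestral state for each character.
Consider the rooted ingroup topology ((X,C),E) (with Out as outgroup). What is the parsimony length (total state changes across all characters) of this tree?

Map each character onto ((X,C),E) (rooted by Out) and count the minimum state changes it requires (Fitch parsimony):
C1: 1; C2: 1; C3: 2; C4: 1.
Total tree length = 5.

5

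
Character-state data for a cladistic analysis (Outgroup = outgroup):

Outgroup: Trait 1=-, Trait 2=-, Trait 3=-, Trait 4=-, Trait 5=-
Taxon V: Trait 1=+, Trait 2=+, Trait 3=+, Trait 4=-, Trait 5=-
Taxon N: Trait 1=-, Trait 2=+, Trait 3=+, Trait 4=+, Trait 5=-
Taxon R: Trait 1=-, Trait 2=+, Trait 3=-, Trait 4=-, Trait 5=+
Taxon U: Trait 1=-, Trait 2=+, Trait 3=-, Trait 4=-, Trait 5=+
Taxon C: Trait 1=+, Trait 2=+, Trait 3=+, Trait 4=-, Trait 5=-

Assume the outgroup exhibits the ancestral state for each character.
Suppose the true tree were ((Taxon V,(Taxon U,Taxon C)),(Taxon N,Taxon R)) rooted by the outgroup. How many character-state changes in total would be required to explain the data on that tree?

Map each character onto ((Taxon V,(Taxon U,Taxon C)),(Taxon N,Taxon R)) (rooted by Outgroup) and count the minimum state changes it requires (Fitch parsimony):
Trait 1: 2; Trait 2: 1; Trait 3: 3; Trait 4: 1; Trait 5: 2.
Total tree length = 9.

9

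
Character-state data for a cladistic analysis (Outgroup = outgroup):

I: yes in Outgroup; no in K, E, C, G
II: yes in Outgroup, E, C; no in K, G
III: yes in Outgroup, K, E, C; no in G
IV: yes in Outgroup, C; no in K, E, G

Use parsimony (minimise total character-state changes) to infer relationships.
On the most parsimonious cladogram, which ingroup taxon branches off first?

C

The outgroup has state 'yes' for every character, so 'no' is the derived state throughout.
All ingroup taxa share the derived state 'no' for I; it defines the ingroup but does not resolve relationships within it.
II: derived state 'no' in G and K only — synapomorphy for {G, K}.
III: derived state 'no' in G only — an autapomorphy, so it tells us nothing about relationships among taxa.
Only E, G, and K show the derived state 'no' for IV, supporting them as a clade.
Most parsimonious ingroup topology: (((G,K),E),C).
C is sister to the clade containing all other ingroup taxa, so it is the earliest-diverging (most basal) ingroup lineage.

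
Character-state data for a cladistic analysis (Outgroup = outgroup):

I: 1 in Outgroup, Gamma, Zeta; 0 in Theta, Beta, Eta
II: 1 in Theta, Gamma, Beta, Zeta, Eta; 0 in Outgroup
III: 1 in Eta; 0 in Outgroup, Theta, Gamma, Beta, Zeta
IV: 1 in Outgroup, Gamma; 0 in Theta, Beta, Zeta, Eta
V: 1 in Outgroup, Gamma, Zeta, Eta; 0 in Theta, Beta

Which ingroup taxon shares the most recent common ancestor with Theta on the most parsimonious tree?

Beta

Character polarity is set by the outgroup: the derived state is whichever differs from the outgroup's state, so for I, IV, V the derived state is '0', and for the remaining characters it is '1'.
I (derived state '0') is shared by Beta, Eta, and Theta — a synapomorphy uniting that clade.
II (derived state '1') is shared by all ingroup taxa — unites the whole ingroup.
III (derived state '1') is unique to Eta (autapomorphy; uninformative for grouping).
IV (derived state '0') is shared by Beta, Eta, Theta, and Zeta — a synapomorphy uniting that clade.
Only Beta and Theta show the derived state '0' for V, supporting them as a clade.
Most parsimonious ingroup topology: ((((Theta,Beta),Eta),Zeta),Gamma).
Theta and Beta form a cherry on this tree, so they are sister taxa.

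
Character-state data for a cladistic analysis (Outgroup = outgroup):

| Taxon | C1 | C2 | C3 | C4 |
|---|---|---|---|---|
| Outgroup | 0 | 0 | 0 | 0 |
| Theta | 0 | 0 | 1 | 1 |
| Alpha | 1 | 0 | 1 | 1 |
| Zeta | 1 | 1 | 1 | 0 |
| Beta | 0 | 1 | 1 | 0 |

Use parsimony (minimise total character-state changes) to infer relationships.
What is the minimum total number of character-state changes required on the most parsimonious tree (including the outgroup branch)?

5

The outgroup has state '0' for every character, so '1' is the derived state throughout.
C1 groups Alpha and Zeta, which is incompatible with the clades supported by the remaining characters; treating it as convergent (homoplasy) costs fewer steps than any alternative tree.
C2 (derived state '1') is shared by Beta and Zeta — a synapomorphy uniting that clade.
All ingroup taxa share the derived state '1' for C3; it defines the ingroup but does not resolve relationships within it.
C4: derived state '1' in Alpha and Theta only — synapomorphy for {Alpha, Theta}.
Most parsimonious ingroup topology: ((Theta,Alpha),(Zeta,Beta)).
Changes per character on this tree: C1: 2; C2: 1; C3: 1; C4: 1.
Total = 5.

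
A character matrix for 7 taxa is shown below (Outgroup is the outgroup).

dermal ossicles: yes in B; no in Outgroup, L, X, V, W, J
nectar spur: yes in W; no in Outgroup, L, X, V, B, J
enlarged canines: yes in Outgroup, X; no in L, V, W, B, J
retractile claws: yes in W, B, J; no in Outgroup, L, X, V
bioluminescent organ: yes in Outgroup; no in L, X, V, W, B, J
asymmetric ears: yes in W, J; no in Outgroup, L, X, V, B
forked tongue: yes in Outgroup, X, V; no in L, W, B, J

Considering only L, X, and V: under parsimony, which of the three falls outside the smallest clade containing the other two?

X

Character polarity is set by the outgroup: the derived state is whichever differs from the outgroup's state, so for enlarged canines, bioluminescent organ, forked tongue the derived state is 'no', and for the remaining characters it is 'yes'.
dermal ossicles (derived state 'yes') is unique to B (autapomorphy; uninformative for grouping).
nectar spur: derived state 'yes' in W only — an autapomorphy, so it tells us nothing about relationships among taxa.
enlarged canines (derived state 'no') is shared by B, J, L, V, and W — a synapomorphy uniting that clade.
retractile claws (derived state 'yes') is shared by B, J, and W — a synapomorphy uniting that clade.
bioluminescent organ (derived state 'no') is shared by all ingroup taxa — unites the whole ingroup.
asymmetric ears: derived state 'yes' in J and W only — synapomorphy for {J, W}.
forked tongue (derived state 'no') is shared by B, J, L, and W — a synapomorphy uniting that clade.
Most parsimonious ingroup topology: (((L,((W,J),B)),V),X).
L and V share a more recent common ancestor with each other than either does with X, so X is the least closely related of the three.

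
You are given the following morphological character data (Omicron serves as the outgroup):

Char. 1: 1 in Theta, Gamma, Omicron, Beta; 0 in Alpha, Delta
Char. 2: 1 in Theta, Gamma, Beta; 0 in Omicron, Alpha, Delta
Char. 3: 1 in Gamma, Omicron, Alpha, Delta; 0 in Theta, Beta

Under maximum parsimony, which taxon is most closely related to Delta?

Character polarity is set by the outgroup: the derived state is whichever differs from the outgroup's state, so for Char. 1, Char. 3 the derived state is '0', and for the remaining characters it is '1'.
Only Alpha and Delta show the derived state '0' for Char. 1, supporting them as a clade.
Char. 2: derived state '1' in Beta, Gamma, and Theta only — synapomorphy for {Beta, Gamma, Theta}.
Only Beta and Theta show the derived state '0' for Char. 3, supporting them as a clade.
Most parsimonious ingroup topology: ((Alpha,Delta),((Theta,Beta),Gamma)).
Delta and Alpha form a cherry on this tree, so they are sister taxa.

Alpha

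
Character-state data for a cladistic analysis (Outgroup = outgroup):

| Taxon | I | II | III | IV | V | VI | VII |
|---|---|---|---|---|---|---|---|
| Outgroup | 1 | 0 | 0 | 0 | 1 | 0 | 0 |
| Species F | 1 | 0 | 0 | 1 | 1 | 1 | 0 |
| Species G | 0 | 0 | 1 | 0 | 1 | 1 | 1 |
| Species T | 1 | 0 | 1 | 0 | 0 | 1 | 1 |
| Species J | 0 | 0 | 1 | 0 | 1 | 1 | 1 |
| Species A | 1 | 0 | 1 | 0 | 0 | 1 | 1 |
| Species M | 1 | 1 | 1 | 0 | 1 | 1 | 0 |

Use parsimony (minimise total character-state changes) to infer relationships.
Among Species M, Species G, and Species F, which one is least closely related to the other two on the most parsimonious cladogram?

Character polarity is set by the outgroup: the derived state is whichever differs from the outgroup's state, so for I, V the derived state is '0', and for the remaining characters it is '1'.
I (derived state '0') is shared by Species G and Species J — a synapomorphy uniting that clade.
II (derived state '1') is unique to Species M (autapomorphy; uninformative for grouping).
Only Species A, Species G, Species J, Species M, and Species T show the derived state '1' for III, supporting them as a clade.
IV (derived state '1') is unique to Species F (autapomorphy; uninformative for grouping).
Only Species A and Species T show the derived state '0' for V, supporting them as a clade.
All ingroup taxa share the derived state '1' for VI; it defines the ingroup but does not resolve relationships within it.
VII (derived state '1') is shared by Species A, Species G, Species J, and Species T — a synapomorphy uniting that clade.
Most parsimonious ingroup topology: (Species F,(((Species G,Species J),(Species T,Species A)),Species M)).
Species G and Species M share a more recent common ancestor with each other than either does with Species F, so Species F is the least closely related of the three.

Species F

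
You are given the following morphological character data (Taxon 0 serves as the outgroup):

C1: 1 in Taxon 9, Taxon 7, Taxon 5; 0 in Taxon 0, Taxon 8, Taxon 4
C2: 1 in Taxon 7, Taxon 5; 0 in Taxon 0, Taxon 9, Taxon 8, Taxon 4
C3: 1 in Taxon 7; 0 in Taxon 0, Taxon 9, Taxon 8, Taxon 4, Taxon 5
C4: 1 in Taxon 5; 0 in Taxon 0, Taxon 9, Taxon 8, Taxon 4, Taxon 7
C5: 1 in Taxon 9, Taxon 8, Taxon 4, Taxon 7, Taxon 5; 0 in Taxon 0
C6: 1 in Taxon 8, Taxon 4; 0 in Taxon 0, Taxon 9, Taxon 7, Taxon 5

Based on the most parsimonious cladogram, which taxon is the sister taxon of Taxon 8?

Taxon 4

The outgroup has state '0' for every character, so '1' is the derived state throughout.
Only Taxon 5, Taxon 7, and Taxon 9 show the derived state '1' for C1, supporting them as a clade.
C2: derived state '1' in Taxon 5 and Taxon 7 only — synapomorphy for {Taxon 5, Taxon 7}.
C3 (derived state '1') is unique to Taxon 7 (autapomorphy; uninformative for grouping).
C4 (derived state '1') is unique to Taxon 5 (autapomorphy; uninformative for grouping).
C5 (derived state '1') is shared by all ingroup taxa — unites the whole ingroup.
C6 (derived state '1') is shared by Taxon 4 and Taxon 8 — a synapomorphy uniting that clade.
Most parsimonious ingroup topology: ((Taxon 9,(Taxon 7,Taxon 5)),(Taxon 8,Taxon 4)).
Taxon 8 and Taxon 4 form a cherry on this tree, so they are sister taxa.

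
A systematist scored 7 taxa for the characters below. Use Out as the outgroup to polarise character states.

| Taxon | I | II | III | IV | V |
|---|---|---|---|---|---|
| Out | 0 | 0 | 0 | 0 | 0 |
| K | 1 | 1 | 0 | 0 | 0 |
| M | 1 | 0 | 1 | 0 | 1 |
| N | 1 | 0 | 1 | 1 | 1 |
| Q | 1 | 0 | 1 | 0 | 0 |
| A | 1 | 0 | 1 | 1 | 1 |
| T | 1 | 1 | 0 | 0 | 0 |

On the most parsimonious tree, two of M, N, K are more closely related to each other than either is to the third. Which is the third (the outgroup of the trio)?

The outgroup has state '0' for every character, so '1' is the derived state throughout.
I (derived state '1') is shared by all ingroup taxa — unites the whole ingroup.
II: derived state '1' in K and T only — synapomorphy for {K, T}.
III (derived state '1') is shared by A, M, N, and Q — a synapomorphy uniting that clade.
Only A and N show the derived state '1' for IV, supporting them as a clade.
V: derived state '1' in A, M, and N only — synapomorphy for {A, M, N}.
Most parsimonious ingroup topology: ((K,T),((M,(N,A)),Q)).
N and M share a more recent common ancestor with each other than either does with K, so K is the least closely related of the three.

K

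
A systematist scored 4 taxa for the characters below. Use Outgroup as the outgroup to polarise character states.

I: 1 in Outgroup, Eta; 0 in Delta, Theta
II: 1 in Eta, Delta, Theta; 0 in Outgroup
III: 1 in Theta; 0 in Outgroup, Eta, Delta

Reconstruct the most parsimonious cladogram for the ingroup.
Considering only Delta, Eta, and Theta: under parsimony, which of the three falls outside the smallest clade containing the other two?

Character polarity is set by the outgroup: the derived state is whichever differs from the outgroup's state, so for I the derived state is '0', and for the remaining characters it is '1'.
I: derived state '0' in Delta and Theta only — synapomorphy for {Delta, Theta}.
II (derived state '1') is shared by all ingroup taxa — unites the whole ingroup.
III: derived state '1' in Theta only — an autapomorphy, so it tells us nothing about relationships among taxa.
Most parsimonious ingroup topology: (Eta,(Delta,Theta)).
Delta and Theta share a more recent common ancestor with each other than either does with Eta, so Eta is the least closely related of the three.

Eta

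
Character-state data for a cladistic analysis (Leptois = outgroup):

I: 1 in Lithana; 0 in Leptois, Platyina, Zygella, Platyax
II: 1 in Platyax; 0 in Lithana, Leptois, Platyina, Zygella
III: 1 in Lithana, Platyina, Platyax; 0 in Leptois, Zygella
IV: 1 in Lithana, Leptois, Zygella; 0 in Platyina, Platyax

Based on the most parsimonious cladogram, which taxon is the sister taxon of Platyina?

Platyax

Character polarity is set by the outgroup: the derived state is whichever differs from the outgroup's state, so for IV the derived state is '0', and for the remaining characters it is '1'.
I (derived state '1') is unique to Lithana (autapomorphy; uninformative for grouping).
II (derived state '1') is unique to Platyax (autapomorphy; uninformative for grouping).
III (derived state '1') is shared by Lithana, Platyax, and Platyina — a synapomorphy uniting that clade.
IV (derived state '0') is shared by Platyax and Platyina — a synapomorphy uniting that clade.
Most parsimonious ingroup topology: (Zygella,((Platyina,Platyax),Lithana)).
Platyina and Platyax form a cherry on this tree, so they are sister taxa.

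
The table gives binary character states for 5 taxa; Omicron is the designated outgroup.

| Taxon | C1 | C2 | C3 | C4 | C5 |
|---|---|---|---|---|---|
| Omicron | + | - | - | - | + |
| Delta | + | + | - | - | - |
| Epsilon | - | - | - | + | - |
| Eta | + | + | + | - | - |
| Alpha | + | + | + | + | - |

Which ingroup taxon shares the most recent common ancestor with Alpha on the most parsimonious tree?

Eta

Character polarity is set by the outgroup: the derived state is whichever differs from the outgroup's state, so for C1, C5 the derived state is '-', and for the remaining characters it is '+'.
C1 (derived state '-') is unique to Epsilon (autapomorphy; uninformative for grouping).
C2: derived state '+' in Alpha, Delta, and Eta only — synapomorphy for {Alpha, Delta, Eta}.
Only Alpha and Eta show the derived state '+' for C3, supporting them as a clade.
C4 (state '+') occurs in Alpha and Epsilon but conflicts with the nesting implied by the other characters — most parsimoniously interpreted as homoplasy.
All ingroup taxa share the derived state '-' for C5; it defines the ingroup but does not resolve relationships within it.
Most parsimonious ingroup topology: ((Delta,(Eta,Alpha)),Epsilon).
Alpha and Eta form a cherry on this tree, so they are sister taxa.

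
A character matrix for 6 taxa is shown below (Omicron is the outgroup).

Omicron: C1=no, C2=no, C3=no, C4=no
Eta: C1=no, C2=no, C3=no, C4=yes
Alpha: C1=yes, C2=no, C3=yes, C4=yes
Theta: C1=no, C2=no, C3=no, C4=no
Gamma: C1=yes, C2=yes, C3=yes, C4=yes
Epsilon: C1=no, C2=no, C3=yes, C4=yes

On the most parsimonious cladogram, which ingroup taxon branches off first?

The outgroup has state 'no' for every character, so 'yes' is the derived state throughout.
C1 (derived state 'yes') is shared by Alpha and Gamma — a synapomorphy uniting that clade.
C2 (derived state 'yes') is unique to Gamma (autapomorphy; uninformative for grouping).
Only Alpha, Epsilon, and Gamma show the derived state 'yes' for C3, supporting them as a clade.
C4: derived state 'yes' in Alpha, Epsilon, Eta, and Gamma only — synapomorphy for {Alpha, Epsilon, Eta, Gamma}.
Most parsimonious ingroup topology: ((Eta,((Alpha,Gamma),Epsilon)),Theta).
Theta is sister to the clade containing all other ingroup taxa, so it is the earliest-diverging (most basal) ingroup lineage.

Theta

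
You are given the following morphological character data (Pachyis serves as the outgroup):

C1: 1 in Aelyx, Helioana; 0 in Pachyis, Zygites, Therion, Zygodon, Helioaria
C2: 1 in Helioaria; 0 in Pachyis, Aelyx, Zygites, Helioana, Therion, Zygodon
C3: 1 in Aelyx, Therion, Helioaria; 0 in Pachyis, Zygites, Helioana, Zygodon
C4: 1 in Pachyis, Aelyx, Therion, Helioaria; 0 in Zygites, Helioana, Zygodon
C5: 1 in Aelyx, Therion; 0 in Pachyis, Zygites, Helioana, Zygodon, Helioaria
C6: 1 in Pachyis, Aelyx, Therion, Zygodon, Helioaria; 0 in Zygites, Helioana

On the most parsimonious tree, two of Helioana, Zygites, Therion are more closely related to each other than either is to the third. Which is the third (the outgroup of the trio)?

Character polarity is set by the outgroup: the derived state is whichever differs from the outgroup's state, so for C4, C6 the derived state is '0', and for the remaining characters it is '1'.
C1 groups Aelyx and Helioana, which is incompatible with the clades supported by the remaining characters; treating it as convergent (homoplasy) costs fewer steps than any alternative tree.
C2: derived state '1' in Helioaria only — an autapomorphy, so it tells us nothing about relationships among taxa.
C3 (derived state '1') is shared by Aelyx, Helioaria, and Therion — a synapomorphy uniting that clade.
C4: derived state '0' in Helioana, Zygites, and Zygodon only — synapomorphy for {Helioana, Zygites, Zygodon}.
Only Aelyx and Therion show the derived state '1' for C5, supporting them as a clade.
C6: derived state '0' in Helioana and Zygites only — synapomorphy for {Helioana, Zygites}.
Most parsimonious ingroup topology: (((Aelyx,Therion),Helioaria),((Zygites,Helioana),Zygodon)).
Zygites and Helioana share a more recent common ancestor with each other than either does with Therion, so Therion is the least closely related of the three.

Therion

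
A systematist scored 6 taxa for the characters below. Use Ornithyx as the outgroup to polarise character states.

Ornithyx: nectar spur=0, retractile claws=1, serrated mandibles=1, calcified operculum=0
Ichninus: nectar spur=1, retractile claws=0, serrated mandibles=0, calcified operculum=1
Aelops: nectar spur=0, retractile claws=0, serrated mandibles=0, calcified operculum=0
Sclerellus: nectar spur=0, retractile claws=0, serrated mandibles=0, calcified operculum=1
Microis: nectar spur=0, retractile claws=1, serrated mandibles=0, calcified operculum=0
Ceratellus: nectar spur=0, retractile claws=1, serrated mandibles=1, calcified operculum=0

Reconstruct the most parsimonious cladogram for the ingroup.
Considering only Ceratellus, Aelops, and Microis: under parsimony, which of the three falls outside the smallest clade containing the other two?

Character polarity is set by the outgroup: the derived state is whichever differs from the outgroup's state, so for retractile claws, serrated mandibles the derived state is '0', and for the remaining characters it is '1'.
nectar spur: derived state '1' in Ichninus only — an autapomorphy, so it tells us nothing about relationships among taxa.
retractile claws: derived state '0' in Aelops, Ichninus, and Sclerellus only — synapomorphy for {Aelops, Ichninus, Sclerellus}.
Only Aelops, Ichninus, Microis, and Sclerellus show the derived state '0' for serrated mandibles, supporting them as a clade.
calcified operculum (derived state '1') is shared by Ichninus and Sclerellus — a synapomorphy uniting that clade.
Most parsimonious ingroup topology: ((((Ichninus,Sclerellus),Aelops),Microis),Ceratellus).
Microis and Aelops share a more recent common ancestor with each other than either does with Ceratellus, so Ceratellus is the least closely related of the three.

Ceratellus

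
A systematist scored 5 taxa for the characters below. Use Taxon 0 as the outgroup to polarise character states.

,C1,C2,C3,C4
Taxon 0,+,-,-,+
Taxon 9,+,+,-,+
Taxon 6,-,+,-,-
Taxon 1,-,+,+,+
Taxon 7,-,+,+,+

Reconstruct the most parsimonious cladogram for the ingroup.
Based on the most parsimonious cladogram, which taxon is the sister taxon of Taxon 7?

Taxon 1

Character polarity is set by the outgroup: the derived state is whichever differs from the outgroup's state, so for C1, C4 the derived state is '-', and for the remaining characters it is '+'.
C1 (derived state '-') is shared by Taxon 1, Taxon 6, and Taxon 7 — a synapomorphy uniting that clade.
All ingroup taxa share the derived state '+' for C2; it defines the ingroup but does not resolve relationships within it.
C3 (derived state '+') is shared by Taxon 1 and Taxon 7 — a synapomorphy uniting that clade.
C4: derived state '-' in Taxon 6 only — an autapomorphy, so it tells us nothing about relationships among taxa.
Most parsimonious ingroup topology: (Taxon 9,(Taxon 6,(Taxon 1,Taxon 7))).
Taxon 7 and Taxon 1 form a cherry on this tree, so they are sister taxa.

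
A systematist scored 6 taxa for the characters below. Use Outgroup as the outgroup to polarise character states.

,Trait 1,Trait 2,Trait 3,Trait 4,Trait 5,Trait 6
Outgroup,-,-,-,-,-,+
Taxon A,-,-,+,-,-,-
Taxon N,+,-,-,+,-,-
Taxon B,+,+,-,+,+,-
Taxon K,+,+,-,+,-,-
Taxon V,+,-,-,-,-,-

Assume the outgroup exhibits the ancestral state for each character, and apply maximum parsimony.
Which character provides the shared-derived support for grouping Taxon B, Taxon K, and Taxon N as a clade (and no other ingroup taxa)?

Trait 4

Character polarity is set by the outgroup: the derived state is whichever differs from the outgroup's state, so for Trait 6 the derived state is '-', and for the remaining characters it is '+'.
Trait 1: derived state '+' in Taxon B, Taxon K, Taxon N, and Taxon V only — synapomorphy for {Taxon B, Taxon K, Taxon N, Taxon V}.
Trait 2: derived state '+' in Taxon B and Taxon K only — synapomorphy for {Taxon B, Taxon K}.
Trait 3 (derived state '+') is unique to Taxon A (autapomorphy; uninformative for grouping).
Only Taxon B, Taxon K, and Taxon N show the derived state '+' for Trait 4, supporting them as a clade.
Trait 5 (derived state '+') is unique to Taxon B (autapomorphy; uninformative for grouping).
All ingroup taxa share the derived state '-' for Trait 6; it defines the ingroup but does not resolve relationships within it.
Most parsimonious ingroup topology: (Taxon A,((Taxon N,(Taxon B,Taxon K)),Taxon V)).
The clade {Taxon B, Taxon K, Taxon N} is supported by Trait 4: its derived state '+' occurs in exactly those taxa and in no other taxon (including the outgroup).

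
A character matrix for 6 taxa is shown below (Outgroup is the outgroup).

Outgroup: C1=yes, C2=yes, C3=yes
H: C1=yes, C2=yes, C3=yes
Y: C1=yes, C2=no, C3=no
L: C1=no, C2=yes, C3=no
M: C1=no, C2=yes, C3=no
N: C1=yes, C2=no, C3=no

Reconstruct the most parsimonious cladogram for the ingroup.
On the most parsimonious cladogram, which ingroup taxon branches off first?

H

The outgroup has state 'yes' for every character, so 'no' is the derived state throughout.
C1: derived state 'no' in L and M only — synapomorphy for {L, M}.
Only N and Y show the derived state 'no' for C2, supporting them as a clade.
C3: derived state 'no' in L, M, N, and Y only — synapomorphy for {L, M, N, Y}.
Most parsimonious ingroup topology: (H,((Y,N),(L,M))).
H is sister to the clade containing all other ingroup taxa, so it is the earliest-diverging (most basal) ingroup lineage.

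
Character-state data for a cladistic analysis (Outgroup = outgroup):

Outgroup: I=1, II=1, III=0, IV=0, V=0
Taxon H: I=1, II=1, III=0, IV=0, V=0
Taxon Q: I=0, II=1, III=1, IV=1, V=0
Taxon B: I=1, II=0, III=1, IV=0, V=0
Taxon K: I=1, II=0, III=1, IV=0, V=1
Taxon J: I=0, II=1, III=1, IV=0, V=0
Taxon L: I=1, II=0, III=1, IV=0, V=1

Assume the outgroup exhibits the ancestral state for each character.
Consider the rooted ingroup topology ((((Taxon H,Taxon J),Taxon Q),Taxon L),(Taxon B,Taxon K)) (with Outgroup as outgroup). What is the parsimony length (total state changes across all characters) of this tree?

9

Map each character onto ((((Taxon H,Taxon J),Taxon Q),Taxon L),(Taxon B,Taxon K)) (rooted by Outgroup) and count the minimum state changes it requires (Fitch parsimony):
I: 2; II: 2; III: 2; IV: 1; V: 2.
Total tree length = 9.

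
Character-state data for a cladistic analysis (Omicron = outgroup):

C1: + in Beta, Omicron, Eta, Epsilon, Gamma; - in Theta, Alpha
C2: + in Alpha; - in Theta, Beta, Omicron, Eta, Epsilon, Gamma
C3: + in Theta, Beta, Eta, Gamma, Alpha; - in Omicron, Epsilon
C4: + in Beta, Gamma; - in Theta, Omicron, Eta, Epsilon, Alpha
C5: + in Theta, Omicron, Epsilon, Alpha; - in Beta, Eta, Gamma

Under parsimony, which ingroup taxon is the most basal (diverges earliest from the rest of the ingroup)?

Epsilon

Character polarity is set by the outgroup: the derived state is whichever differs from the outgroup's state, so for C1, C5 the derived state is '-', and for the remaining characters it is '+'.
C1 (derived state '-') is shared by Alpha and Theta — a synapomorphy uniting that clade.
C2: derived state '+' in Alpha only — an autapomorphy, so it tells us nothing about relationships among taxa.
Only Alpha, Beta, Eta, Gamma, and Theta show the derived state '+' for C3, supporting them as a clade.
C4 (derived state '+') is shared by Beta and Gamma — a synapomorphy uniting that clade.
C5: derived state '-' in Beta, Eta, and Gamma only — synapomorphy for {Beta, Eta, Gamma}.
Most parsimonious ingroup topology: (((Eta,(Gamma,Beta)),(Alpha,Theta)),Epsilon).
Epsilon is sister to the clade containing all other ingroup taxa, so it is the earliest-diverging (most basal) ingroup lineage.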